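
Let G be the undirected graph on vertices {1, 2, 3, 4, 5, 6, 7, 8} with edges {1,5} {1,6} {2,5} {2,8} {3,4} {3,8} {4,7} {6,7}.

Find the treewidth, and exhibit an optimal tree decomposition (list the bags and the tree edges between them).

Treewidth 2.
One such decomposition:
Bags: B1 = {2, 5, 8}  B2 = {1, 5, 8}  B3 = {1, 6, 8}  B4 = {6, 7, 8}  B5 = {4, 7, 8}  B6 = {3, 4, 8}
Tree: B1–B2, B2–B3, B3–B4, B4–B5, B5–B6

The largest bag has 3 vertices, giving width 2; this decomposition certifies tw(G) ≤ 2. For the lower bound, G contains the cycle 8–2–5–1–6–7–4–3–8, so G is not a forest; only forests have treewidth ≤ 1, hence tw(G) ≥ 2. The upper and lower bounds meet at 2, so that is the treewidth.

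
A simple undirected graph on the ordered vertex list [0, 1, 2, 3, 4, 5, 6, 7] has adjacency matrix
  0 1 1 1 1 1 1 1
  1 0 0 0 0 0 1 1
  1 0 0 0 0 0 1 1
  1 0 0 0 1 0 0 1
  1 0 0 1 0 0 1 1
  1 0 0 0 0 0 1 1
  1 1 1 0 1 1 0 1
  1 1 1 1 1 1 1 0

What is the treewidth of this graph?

A width-3 tree decomposition is:
Bags: B1 = {0, 1, 6, 7}  B2 = {0, 4, 6, 7}  B3 = {0, 3, 4, 7}  B4 = {0, 2, 6, 7}  B5 = {0, 5, 6, 7}
Tree: B1–B2, B2–B3, B1–B4, B1–B5
Every bag has size at most 4, so the width is 4 − 1 = 3 and tw(G) ≤ 3. On the other hand G contains the 4-clique {0, 3, 4, 7}. A clique must lie in a single bag of any decomposition, so no decomposition can have width below 3. Combining the bounds, tw(G) = 3.

3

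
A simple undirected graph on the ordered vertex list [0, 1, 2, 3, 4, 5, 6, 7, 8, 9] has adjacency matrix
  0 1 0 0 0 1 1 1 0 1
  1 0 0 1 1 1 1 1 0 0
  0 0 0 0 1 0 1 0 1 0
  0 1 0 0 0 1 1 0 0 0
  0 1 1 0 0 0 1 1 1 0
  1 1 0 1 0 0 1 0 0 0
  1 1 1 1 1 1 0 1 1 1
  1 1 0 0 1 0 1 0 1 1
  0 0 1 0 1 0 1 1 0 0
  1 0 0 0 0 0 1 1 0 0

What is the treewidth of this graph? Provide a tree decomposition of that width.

Every bag has size at most 4, so the width is 4 − 1 = 3 and tw(G) ≤ 3. On the other hand G contains the 4-clique {2, 4, 6, 8}. A clique must lie in a single bag of any decomposition, so no decomposition can have width below 3. Hence tw(G) = 3 exactly.

Treewidth 3.
One optimal decomposition is:
Bags: B1 = {1, 4, 6, 7}  B2 = {0, 1, 6, 7}  B3 = {0, 1, 5, 6}  B4 = {4, 6, 7, 8}  B5 = {0, 6, 7, 9}  B6 = {2, 4, 6, 8}  B7 = {1, 3, 5, 6}
Tree: B1–B2, B2–B3, B1–B4, B2–B5, B4–B6, B3–B7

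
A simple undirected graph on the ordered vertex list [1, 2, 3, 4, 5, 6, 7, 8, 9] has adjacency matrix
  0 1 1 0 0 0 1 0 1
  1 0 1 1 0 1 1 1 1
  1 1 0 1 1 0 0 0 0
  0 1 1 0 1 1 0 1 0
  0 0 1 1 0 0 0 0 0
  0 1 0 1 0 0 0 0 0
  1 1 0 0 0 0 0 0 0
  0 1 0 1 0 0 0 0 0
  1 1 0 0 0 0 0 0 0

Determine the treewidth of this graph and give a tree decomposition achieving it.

Treewidth 2.
One such decomposition:
Bags: B1 = {2, 4, 8}  B2 = {2, 3, 4}  B3 = {1, 2, 3}  B4 = {2, 4, 6}  B5 = {1, 2, 7}  B6 = {3, 4, 5}  B7 = {1, 2, 9}
Tree: B1–B2, B2–B3, B2–B4, B3–B5, B2–B6, B5–B7

Every bag has size at most 3, so the width is 3 − 1 = 2 and tw(G) ≤ 2. Conversely, {2, 4, 8} is a clique of size 3, and the vertices of any clique must share a bag in every tree decomposition; so some bag has ≥ 3 vertices and tw(G) ≥ 2. Therefore the treewidth is 2.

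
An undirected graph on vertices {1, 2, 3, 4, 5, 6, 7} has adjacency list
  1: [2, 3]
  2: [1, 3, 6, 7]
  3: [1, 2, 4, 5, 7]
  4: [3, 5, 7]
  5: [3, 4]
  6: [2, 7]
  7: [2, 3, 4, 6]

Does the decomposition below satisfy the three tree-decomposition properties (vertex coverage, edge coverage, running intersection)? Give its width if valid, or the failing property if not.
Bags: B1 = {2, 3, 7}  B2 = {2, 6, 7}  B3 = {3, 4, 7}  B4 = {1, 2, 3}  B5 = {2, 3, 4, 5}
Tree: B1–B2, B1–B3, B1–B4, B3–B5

No — bags containing vertex 2 are not connected in the tree.

A tree decomposition must satisfy three properties: every vertex lies in some bag; for every edge, both endpoints lie together in some bag; and for every vertex, the bags containing it form a connected subtree. Here bags containing vertex 2 are not connected in the tree, so the decomposition is invalid.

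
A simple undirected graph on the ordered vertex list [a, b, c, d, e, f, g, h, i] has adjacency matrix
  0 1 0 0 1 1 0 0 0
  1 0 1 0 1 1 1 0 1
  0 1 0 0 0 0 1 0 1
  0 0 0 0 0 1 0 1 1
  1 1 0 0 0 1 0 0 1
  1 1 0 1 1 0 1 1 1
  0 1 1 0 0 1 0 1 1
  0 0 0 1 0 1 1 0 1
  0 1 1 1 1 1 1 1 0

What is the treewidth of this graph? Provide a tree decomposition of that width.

Every bag has size at most 4, so the width is 4 − 1 = 3 and tw(G) ≤ 3. For the lower bound, the 4 vertices {b, c, g, i} are pairwise adjacent, and any tree decomposition puts a clique entirely inside one bag — forcing width ≥ 3. Therefore the treewidth is 3.

Treewidth 3.
One optimal decomposition is:
Bags: B1 = {b, f, g, i}  B2 = {f, g, h, i}  B3 = {b, e, f, i}  B4 = {b, c, g, i}  B5 = {a, b, e, f}  B6 = {d, f, h, i}
Tree: B1–B2, B1–B3, B1–B4, B3–B5, B2–B6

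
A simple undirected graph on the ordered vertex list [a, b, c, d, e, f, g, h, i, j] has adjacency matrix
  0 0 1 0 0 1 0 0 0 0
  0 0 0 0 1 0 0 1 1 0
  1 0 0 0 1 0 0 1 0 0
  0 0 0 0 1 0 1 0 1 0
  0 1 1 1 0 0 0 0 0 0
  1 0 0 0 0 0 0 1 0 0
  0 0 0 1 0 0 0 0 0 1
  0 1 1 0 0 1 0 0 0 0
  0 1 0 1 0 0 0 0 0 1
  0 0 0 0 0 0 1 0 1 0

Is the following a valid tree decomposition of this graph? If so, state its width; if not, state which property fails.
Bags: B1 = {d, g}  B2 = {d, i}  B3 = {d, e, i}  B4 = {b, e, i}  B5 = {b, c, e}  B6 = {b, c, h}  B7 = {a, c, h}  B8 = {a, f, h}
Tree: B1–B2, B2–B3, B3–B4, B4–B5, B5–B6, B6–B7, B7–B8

A tree decomposition must satisfy three properties: every vertex lies in some bag; for every edge, both endpoints lie together in some bag; and for every vertex, the bags containing it form a connected subtree. Here vertex j appears in no bag, so the decomposition is invalid.

No — vertex j appears in no bag.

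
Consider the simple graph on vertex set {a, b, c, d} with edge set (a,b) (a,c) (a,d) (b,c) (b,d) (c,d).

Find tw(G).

A width-3 tree decomposition is:
Bags: B1 = {a, b, c, d}
Tree: (single bag)
With just one bag of size 4, the width is 4 − 1 = 3, so tw(G) ≤ 3. For the lower bound, the 4 vertices {a, b, c, d} are pairwise adjacent, and any tree decomposition puts a clique entirely inside one bag — forcing width ≥ 3. Combining the bounds, tw(G) = 3.

3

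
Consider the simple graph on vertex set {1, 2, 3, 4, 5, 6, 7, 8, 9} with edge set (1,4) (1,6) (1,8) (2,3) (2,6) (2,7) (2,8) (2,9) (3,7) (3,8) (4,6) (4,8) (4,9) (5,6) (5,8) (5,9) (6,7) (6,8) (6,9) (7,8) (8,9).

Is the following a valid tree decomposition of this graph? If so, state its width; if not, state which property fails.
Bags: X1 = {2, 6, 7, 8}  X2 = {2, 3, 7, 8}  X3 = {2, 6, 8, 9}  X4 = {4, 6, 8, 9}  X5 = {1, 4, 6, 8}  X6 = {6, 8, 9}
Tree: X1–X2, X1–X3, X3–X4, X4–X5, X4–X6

A tree decomposition must satisfy three properties: every vertex lies in some bag; for every edge, both endpoints lie together in some bag; and for every vertex, the bags containing it form a connected subtree. Here vertex 5 appears in no bag, so the decomposition is invalid.

No — vertex 5 appears in no bag.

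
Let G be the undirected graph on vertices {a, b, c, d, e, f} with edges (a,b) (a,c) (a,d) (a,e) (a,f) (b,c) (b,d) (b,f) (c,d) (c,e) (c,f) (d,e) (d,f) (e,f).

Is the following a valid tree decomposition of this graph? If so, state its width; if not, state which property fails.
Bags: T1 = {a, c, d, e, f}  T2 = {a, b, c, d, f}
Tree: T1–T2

Yes; width 4.

Vertex coverage: the bags together contain {a, b, c, d, e, f}, the full vertex set. Edge coverage: each edge of G has both endpoints in at least one bag. Running intersection: for every vertex, the bags containing it form a connected subtree. All three properties hold, so this is a valid tree decomposition of width max|bag| − 1 = 4, and hence tw(G) ≤ 4.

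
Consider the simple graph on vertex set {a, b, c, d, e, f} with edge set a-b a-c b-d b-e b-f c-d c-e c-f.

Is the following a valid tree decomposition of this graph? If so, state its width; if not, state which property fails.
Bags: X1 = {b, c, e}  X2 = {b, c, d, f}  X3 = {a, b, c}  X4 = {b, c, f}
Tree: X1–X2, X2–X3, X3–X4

A tree decomposition must satisfy three properties: every vertex lies in some bag; for every edge, both endpoints lie together in some bag; and for every vertex, the bags containing it form a connected subtree. Here bags containing vertex f are not connected in the tree, so the decomposition is invalid.

No — bags containing vertex f are not connected in the tree.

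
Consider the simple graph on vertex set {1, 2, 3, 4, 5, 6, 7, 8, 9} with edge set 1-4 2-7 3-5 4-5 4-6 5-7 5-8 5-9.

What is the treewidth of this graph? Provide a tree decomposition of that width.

The largest bag has 2 vertices, giving width 1; this decomposition certifies tw(G) ≤ 1. Any graph with an edge has treewidth ≥ 1, and G has the edge 5–3. Hence tw(G) = 1 exactly.

Treewidth 1.
One optimal decomposition is:
Bags: B1 = {3, 5}  B2 = {5, 7}  B3 = {4, 5}  B4 = {4, 6}  B5 = {1, 4}  B6 = {5, 9}  B7 = {5, 8}  B8 = {2, 7}
Tree: B1–B2, B1–B3, B3–B4, B3–B5, B3–B6, B2–B7, B2–B8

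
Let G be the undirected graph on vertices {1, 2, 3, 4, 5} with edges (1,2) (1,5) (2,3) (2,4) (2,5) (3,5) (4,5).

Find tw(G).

A width-2 tree decomposition is:
Bags: B1 = {2, 4, 5}  B2 = {2, 3, 5}  B3 = {1, 2, 5}
Tree: B1–B2, B1–B3
Each bag holds 3 vertices, so the decomposition has width 2, which upper-bounds the treewidth. On the other hand G contains the 3-clique {1, 2, 5}. A clique must lie in a single bag of any decomposition, so no decomposition can have width below 2. The upper and lower bounds meet at 2, so that is the treewidth.

2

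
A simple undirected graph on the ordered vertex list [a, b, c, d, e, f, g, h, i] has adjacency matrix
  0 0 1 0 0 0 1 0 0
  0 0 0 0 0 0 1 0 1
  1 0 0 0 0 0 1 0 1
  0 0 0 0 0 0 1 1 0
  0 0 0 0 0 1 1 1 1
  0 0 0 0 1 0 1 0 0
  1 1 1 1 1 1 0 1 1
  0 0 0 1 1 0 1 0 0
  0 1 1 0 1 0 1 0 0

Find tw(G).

A width-2 tree decomposition is:
Bags: B1 = {c, g, i}  B2 = {e, g, i}  B3 = {e, f, g}  B4 = {b, g, i}  B5 = {e, g, h}  B6 = {a, c, g}  B7 = {d, g, h}
Tree: B1–B2, B2–B3, B1–B4, B3–B5, B1–B6, B5–B7
The largest bag has 3 vertices, giving width 2; this decomposition certifies tw(G) ≤ 2. On the other hand G contains the 3-clique {d, g, h}. A clique must lie in a single bag of any decomposition, so no decomposition can have width below 2. Combining the bounds, tw(G) = 2.

2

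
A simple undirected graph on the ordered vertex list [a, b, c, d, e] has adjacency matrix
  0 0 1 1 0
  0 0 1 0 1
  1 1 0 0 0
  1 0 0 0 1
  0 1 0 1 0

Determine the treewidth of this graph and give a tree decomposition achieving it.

Treewidth 2.
One optimal decomposition is:
Bags: B1 = {a, d, e}  B2 = {a, c, e}  B3 = {b, c, e}
Tree: B1–B2, B2–B3

The largest bag has 3 vertices, giving width 2; this decomposition certifies tw(G) ≤ 2. The edges e–d–a–c–b–e form a cycle, so G is not a tree and its treewidth is at least 2. The upper and lower bounds meet at 2, so that is the treewidth.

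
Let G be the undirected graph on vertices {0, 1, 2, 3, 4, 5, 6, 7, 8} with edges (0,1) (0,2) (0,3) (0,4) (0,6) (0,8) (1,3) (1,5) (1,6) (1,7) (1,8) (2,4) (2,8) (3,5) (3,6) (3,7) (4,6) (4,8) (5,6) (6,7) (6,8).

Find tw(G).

3

A width-3 tree decomposition is:
Bags: B1 = {0, 1, 3, 6}  B2 = {1, 3, 6, 7}  B3 = {1, 3, 5, 6}  B4 = {0, 1, 6, 8}  B5 = {0, 4, 6, 8}  B6 = {0, 2, 4, 8}
Tree: B1–B2, B2–B3, B1–B4, B4–B5, B5–B6
The largest bag has 4 vertices, giving width 3; this decomposition certifies tw(G) ≤ 3. For the lower bound, the 4 vertices {0, 2, 4, 8} are pairwise adjacent, and any tree decomposition puts a clique entirely inside one bag — forcing width ≥ 3. The upper and lower bounds meet at 3, so that is the treewidth.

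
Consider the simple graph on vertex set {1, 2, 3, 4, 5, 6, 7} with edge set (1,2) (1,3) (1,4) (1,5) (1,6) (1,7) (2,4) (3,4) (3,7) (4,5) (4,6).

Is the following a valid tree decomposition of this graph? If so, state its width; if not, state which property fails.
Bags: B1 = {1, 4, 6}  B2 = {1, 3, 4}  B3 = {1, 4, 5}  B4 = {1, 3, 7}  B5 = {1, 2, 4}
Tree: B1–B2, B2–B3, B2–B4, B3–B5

Vertex coverage: the bags together contain {1, 2, 3, 4, 5, 6, 7}, the full vertex set. Edge coverage: each edge of G has both endpoints in at least one bag. Running intersection: for every vertex, the bags containing it form a connected subtree. All three properties hold, so this is a valid tree decomposition of width max|bag| − 1 = 2, and hence tw(G) ≤ 2.

Yes; width 2.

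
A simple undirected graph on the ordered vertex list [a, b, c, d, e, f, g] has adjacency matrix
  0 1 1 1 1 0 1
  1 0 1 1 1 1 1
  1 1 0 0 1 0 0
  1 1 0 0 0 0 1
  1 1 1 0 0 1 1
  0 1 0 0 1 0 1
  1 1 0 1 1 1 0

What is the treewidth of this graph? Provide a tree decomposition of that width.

Treewidth 3.
One such decomposition:
Bags: B1 = {a, b, e, g}  B2 = {a, b, d, g}  B3 = {a, b, c, e}  B4 = {b, e, f, g}
Tree: B1–B2, B1–B3, B1–B4

Every bag has size at most 4, so the width is 4 − 1 = 3 and tw(G) ≤ 3. Conversely, {a, b, d, g} is a clique of size 4, and the vertices of any clique must share a bag in every tree decomposition; so some bag has ≥ 4 vertices and tw(G) ≥ 3. Hence tw(G) = 3 exactly.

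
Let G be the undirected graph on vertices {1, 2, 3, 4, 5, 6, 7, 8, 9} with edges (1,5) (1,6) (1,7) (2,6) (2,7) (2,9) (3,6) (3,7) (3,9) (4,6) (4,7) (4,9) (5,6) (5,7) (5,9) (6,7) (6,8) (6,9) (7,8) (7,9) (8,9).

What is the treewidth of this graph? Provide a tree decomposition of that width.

Treewidth 3.
Bags: B1 = {6, 7, 8, 9}  B2 = {4, 6, 7, 9}  B3 = {5, 6, 7, 9}  B4 = {2, 6, 7, 9}  B5 = {1, 5, 6, 7}  B6 = {3, 6, 7, 9}
Tree: B1–B2, B2–B3, B2–B4, B3–B5, B4–B6

Each bag holds 4 vertices, so the decomposition has width 3, which upper-bounds the treewidth. Conversely, {1, 5, 6, 7} is a clique of size 4, and the vertices of any clique must share a bag in every tree decomposition; so some bag has ≥ 4 vertices and tw(G) ≥ 3. The upper and lower bounds meet at 3, so that is the treewidth.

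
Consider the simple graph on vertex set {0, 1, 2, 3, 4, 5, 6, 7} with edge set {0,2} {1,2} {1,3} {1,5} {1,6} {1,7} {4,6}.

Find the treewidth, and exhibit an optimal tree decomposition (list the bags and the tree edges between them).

Every bag has size at most 2, so the width is 2 − 1 = 1 and tw(G) ≤ 1. Any graph with an edge has treewidth ≥ 1, and G has the edge 1–6. Hence tw(G) = 1 exactly.

Treewidth 1.
Bags: B1 = {1, 6}  B2 = {1, 7}  B3 = {1, 3}  B4 = {1, 2}  B5 = {4, 6}  B6 = {1, 5}  B7 = {0, 2}
Tree: B1–B2, B2–B3, B1–B4, B1–B5, B3–B6, B4–B7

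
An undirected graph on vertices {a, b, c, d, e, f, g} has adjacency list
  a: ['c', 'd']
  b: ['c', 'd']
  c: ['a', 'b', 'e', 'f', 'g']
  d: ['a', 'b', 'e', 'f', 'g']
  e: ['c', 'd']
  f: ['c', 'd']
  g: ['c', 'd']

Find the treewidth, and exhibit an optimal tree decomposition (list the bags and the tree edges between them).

Treewidth 2.
One such decomposition:
Bags: B1 = {c, d, f}  B2 = {c, d, e}  B3 = {c, d, g}  B4 = {a, c, d}  B5 = {b, c, d}
Tree: B1–B2, B2–B3, B3–B4, B4–B5

Every bag has size at most 3, so the width is 3 − 1 = 2 and tw(G) ≤ 2. For the lower bound, G contains the cycle c–f–d–e–c, so G is not a forest; only forests have treewidth ≤ 1, hence tw(G) ≥ 2. The upper and lower bounds meet at 2, so that is the treewidth.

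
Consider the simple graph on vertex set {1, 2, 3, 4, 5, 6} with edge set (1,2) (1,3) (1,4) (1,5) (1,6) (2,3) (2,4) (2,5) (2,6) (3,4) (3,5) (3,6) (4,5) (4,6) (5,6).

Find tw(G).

5

A width-5 tree decomposition is:
Bags: B1 = {1, 2, 3, 4, 5, 6}
Tree: (single bag)
A single bag containing all 6 vertices is trivially a valid decomposition of width 5. Conversely, {1, 2, 3, 4, 5, 6} is a clique of size 6, and the vertices of any clique must share a bag in every tree decomposition; so some bag has ≥ 6 vertices and tw(G) ≥ 5. Therefore the treewidth is 5.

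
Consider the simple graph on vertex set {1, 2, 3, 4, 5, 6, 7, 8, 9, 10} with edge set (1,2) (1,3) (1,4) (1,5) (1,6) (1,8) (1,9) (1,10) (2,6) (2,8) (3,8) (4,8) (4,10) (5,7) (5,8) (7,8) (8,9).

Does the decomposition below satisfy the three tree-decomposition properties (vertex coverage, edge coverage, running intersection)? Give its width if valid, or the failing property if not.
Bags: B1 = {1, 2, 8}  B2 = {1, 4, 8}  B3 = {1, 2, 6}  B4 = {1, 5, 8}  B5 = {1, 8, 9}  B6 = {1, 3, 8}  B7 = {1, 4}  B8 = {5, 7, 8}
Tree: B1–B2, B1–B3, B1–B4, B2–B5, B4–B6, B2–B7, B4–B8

No — vertex 10 appears in no bag.

A tree decomposition must satisfy three properties: every vertex lies in some bag; for every edge, both endpoints lie together in some bag; and for every vertex, the bags containing it form a connected subtree. Here vertex 10 appears in no bag, so the decomposition is invalid.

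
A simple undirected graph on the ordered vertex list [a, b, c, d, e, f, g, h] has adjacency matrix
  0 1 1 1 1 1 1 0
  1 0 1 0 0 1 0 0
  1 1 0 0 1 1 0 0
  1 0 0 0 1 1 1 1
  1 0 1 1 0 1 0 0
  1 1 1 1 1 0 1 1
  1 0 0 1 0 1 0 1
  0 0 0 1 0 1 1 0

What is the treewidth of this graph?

3

A width-3 tree decomposition is:
Bags: B1 = {a, b, c, f}  B2 = {a, c, e, f}  B3 = {a, d, e, f}  B4 = {a, d, f, g}  B5 = {d, f, g, h}
Tree: B1–B2, B2–B3, B3–B4, B4–B5
Every bag has size at most 4, so the width is 4 − 1 = 3 and tw(G) ≤ 3. For the lower bound, the 4 vertices {d, f, g, h} are pairwise adjacent, and any tree decomposition puts a clique entirely inside one bag — forcing width ≥ 3. The upper and lower bounds meet at 3, so that is the treewidth.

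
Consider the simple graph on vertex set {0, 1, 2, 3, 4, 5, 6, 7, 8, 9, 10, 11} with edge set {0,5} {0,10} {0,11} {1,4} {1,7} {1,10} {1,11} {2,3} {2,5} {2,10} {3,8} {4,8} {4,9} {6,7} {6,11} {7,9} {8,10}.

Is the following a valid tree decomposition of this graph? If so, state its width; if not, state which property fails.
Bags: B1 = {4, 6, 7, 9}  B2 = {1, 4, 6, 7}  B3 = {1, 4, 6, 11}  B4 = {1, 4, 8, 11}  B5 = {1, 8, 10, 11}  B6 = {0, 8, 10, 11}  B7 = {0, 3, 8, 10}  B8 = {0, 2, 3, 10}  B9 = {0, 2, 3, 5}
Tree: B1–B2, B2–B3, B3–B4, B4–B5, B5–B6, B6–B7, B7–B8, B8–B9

Vertex coverage: the bags together contain {0, 1, 2, 3, 4, 5, 6, 7, 8, 9, 10, 11}, the full vertex set. Edge coverage: each edge of G has both endpoints in at least one bag. Running intersection: for every vertex, the bags containing it form a connected subtree. All three properties hold, so this is a valid tree decomposition of width max|bag| − 1 = 3, and hence tw(G) ≤ 3.

Yes; width 3.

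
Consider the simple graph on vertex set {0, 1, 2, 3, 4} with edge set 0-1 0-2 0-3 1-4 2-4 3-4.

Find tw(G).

A width-2 tree decomposition is:
Bags: B1 = {0, 2, 4}  B2 = {0, 3, 4}  B3 = {0, 1, 4}
Tree: B1–B2, B2–B3
Every bag has size at most 3, so the width is 3 − 1 = 2 and tw(G) ≤ 2. The edges 2–4–3–0–2 form a cycle, so G is not a tree and its treewidth is at least 2. Therefore the treewidth is 2.

2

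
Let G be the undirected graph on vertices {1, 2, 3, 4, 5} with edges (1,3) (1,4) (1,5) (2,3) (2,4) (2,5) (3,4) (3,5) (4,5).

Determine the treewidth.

A width-3 tree decomposition is:
Bags: B1 = {1, 3, 4, 5}  B2 = {2, 3, 4, 5}
Tree: B1–B2
Every bag has size at most 4, so the width is 4 − 1 = 3 and tw(G) ≤ 3. On the other hand G contains the 4-clique {1, 3, 4, 5}. A clique must lie in a single bag of any decomposition, so no decomposition can have width below 3. Hence tw(G) = 3 exactly.

3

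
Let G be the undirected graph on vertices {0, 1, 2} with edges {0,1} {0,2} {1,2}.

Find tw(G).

A width-2 tree decomposition is:
Bags: B1 = {0, 1, 2}
Tree: (single bag)
A single bag containing all 3 vertices is trivially a valid decomposition of width 2. On the other hand G contains the 3-clique {0, 1, 2}. A clique must lie in a single bag of any decomposition, so no decomposition can have width below 2. Therefore the treewidth is 2.

2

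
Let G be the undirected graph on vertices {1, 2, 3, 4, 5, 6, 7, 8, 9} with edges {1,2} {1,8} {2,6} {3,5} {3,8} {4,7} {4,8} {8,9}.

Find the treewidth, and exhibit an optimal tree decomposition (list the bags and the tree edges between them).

The largest bag has 2 vertices, giving width 1; this decomposition certifies tw(G) ≤ 1. Any graph with an edge has treewidth ≥ 1, and G has the edge 1–8. Hence tw(G) = 1 exactly.

Treewidth 1.
One such decomposition:
Bags: B1 = {1, 8}  B2 = {3, 8}  B3 = {1, 2}  B4 = {3, 5}  B5 = {2, 6}  B6 = {4, 8}  B7 = {8, 9}  B8 = {4, 7}
Tree: B1–B2, B1–B3, B2–B4, B3–B5, B1–B6, B2–B7, B6–B8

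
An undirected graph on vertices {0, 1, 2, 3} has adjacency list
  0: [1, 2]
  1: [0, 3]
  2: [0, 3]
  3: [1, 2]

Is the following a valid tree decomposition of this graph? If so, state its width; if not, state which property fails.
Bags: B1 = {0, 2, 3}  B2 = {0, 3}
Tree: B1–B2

No — vertex 1 appears in no bag.

A tree decomposition must satisfy three properties: every vertex lies in some bag; for every edge, both endpoints lie together in some bag; and for every vertex, the bags containing it form a connected subtree. Here vertex 1 appears in no bag, so the decomposition is invalid.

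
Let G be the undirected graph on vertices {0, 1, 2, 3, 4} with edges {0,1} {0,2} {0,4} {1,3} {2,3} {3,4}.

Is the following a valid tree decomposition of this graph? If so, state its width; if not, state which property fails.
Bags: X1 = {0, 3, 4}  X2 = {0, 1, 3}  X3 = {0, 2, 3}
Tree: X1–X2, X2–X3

Yes; width 2.

Vertex coverage: the bags together contain {0, 1, 2, 3, 4}, the full vertex set. Edge coverage: each edge of G has both endpoints in at least one bag. Running intersection: for every vertex, the bags containing it form a connected subtree. All three properties hold, so this is a valid tree decomposition of width max|bag| − 1 = 2, and hence tw(G) ≤ 2.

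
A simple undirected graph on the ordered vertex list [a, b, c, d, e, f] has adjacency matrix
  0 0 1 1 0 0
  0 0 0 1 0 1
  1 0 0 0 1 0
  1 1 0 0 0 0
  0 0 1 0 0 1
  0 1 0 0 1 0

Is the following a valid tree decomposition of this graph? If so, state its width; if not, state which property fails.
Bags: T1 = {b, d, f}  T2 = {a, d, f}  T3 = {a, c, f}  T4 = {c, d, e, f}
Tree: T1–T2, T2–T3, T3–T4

No — bags containing vertex d are not connected in the tree.

A tree decomposition must satisfy three properties: every vertex lies in some bag; for every edge, both endpoints lie together in some bag; and for every vertex, the bags containing it form a connected subtree. Here bags containing vertex d are not connected in the tree, so the decomposition is invalid.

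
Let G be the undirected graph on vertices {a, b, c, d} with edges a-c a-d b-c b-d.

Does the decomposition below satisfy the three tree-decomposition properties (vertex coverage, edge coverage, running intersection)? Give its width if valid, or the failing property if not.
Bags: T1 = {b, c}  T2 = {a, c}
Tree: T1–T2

A tree decomposition must satisfy three properties: every vertex lies in some bag; for every edge, both endpoints lie together in some bag; and for every vertex, the bags containing it form a connected subtree. Here vertex d appears in no bag, so the decomposition is invalid.

No — vertex d appears in no bag.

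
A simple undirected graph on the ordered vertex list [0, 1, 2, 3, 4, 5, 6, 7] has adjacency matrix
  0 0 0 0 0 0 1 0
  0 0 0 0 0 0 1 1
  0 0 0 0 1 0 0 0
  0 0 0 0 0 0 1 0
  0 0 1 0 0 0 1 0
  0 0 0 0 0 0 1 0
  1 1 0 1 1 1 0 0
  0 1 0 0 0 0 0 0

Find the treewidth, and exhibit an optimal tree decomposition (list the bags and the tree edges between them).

Treewidth 1.
One such decomposition:
Bags: B1 = {3, 6}  B2 = {1, 6}  B3 = {4, 6}  B4 = {2, 4}  B5 = {0, 6}  B6 = {1, 7}  B7 = {5, 6}
Tree: B1–B2, B1–B3, B3–B4, B2–B5, B2–B6, B3–B7

The largest bag has 2 vertices, giving width 1; this decomposition certifies tw(G) ≤ 1. Any graph with an edge has treewidth ≥ 1, and G has the edge 3–6. Therefore the treewidth is 1.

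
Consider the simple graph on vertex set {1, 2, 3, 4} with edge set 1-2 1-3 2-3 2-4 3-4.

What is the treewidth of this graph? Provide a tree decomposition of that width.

Every bag has size at most 3, so the width is 3 − 1 = 2 and tw(G) ≤ 2. Conversely, {1, 2, 3} is a clique of size 3, and the vertices of any clique must share a bag in every tree decomposition; so some bag has ≥ 3 vertices and tw(G) ≥ 2. Hence tw(G) = 2 exactly.

Treewidth 2.
One such decomposition:
Bags: B1 = {1, 2, 3}  B2 = {2, 3, 4}
Tree: B1–B2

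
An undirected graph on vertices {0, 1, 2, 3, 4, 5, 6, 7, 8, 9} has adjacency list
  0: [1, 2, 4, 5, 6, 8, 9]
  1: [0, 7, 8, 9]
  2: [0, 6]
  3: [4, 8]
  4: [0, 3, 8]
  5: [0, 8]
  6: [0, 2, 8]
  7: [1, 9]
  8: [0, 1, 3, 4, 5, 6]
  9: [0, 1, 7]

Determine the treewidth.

A width-2 tree decomposition is:
Bags: B1 = {0, 4, 8}  B2 = {0, 1, 8}  B3 = {3, 4, 8}  B4 = {0, 5, 8}  B5 = {0, 6, 8}  B6 = {0, 1, 9}  B7 = {0, 2, 6}  B8 = {1, 7, 9}
Tree: B1–B2, B1–B3, B2–B4, B4–B5, B2–B6, B5–B7, B6–B8
Every bag has size at most 3, so the width is 3 − 1 = 2 and tw(G) ≤ 2. Conversely, {0, 1, 8} is a clique of size 3, and the vertices of any clique must share a bag in every tree decomposition; so some bag has ≥ 3 vertices and tw(G) ≥ 2. Combining the bounds, tw(G) = 2.

2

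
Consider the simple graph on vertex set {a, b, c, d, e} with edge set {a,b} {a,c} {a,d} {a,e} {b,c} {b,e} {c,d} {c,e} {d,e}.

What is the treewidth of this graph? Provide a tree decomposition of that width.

Treewidth 3.
One such decomposition:
Bags: B1 = {a, b, c, e}  B2 = {a, c, d, e}
Tree: B1–B2

Each bag holds 4 vertices, so the decomposition has width 3, which upper-bounds the treewidth. Conversely, {a, c, d, e} is a clique of size 4, and the vertices of any clique must share a bag in every tree decomposition; so some bag has ≥ 4 vertices and tw(G) ≥ 3. Hence tw(G) = 3 exactly.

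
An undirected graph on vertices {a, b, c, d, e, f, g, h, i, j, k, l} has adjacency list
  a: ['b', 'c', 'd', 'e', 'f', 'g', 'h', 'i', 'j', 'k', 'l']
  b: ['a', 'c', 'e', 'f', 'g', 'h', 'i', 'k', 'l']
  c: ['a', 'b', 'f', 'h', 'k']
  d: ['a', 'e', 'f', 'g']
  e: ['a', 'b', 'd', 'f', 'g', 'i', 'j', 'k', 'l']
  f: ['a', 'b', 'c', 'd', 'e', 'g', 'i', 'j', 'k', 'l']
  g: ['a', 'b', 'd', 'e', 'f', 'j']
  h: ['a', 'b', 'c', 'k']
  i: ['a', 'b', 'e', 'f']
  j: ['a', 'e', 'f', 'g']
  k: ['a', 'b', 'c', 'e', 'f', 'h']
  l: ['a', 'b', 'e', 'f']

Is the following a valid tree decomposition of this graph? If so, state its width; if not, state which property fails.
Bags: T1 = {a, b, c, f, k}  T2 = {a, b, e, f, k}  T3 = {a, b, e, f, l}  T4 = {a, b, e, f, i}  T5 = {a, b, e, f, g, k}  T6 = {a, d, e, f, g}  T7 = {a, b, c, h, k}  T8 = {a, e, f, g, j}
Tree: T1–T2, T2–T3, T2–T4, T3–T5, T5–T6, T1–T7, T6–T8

No — bags containing vertex k are not connected in the tree.

A tree decomposition must satisfy three properties: every vertex lies in some bag; for every edge, both endpoints lie together in some bag; and for every vertex, the bags containing it form a connected subtree. Here bags containing vertex k are not connected in the tree, so the decomposition is invalid.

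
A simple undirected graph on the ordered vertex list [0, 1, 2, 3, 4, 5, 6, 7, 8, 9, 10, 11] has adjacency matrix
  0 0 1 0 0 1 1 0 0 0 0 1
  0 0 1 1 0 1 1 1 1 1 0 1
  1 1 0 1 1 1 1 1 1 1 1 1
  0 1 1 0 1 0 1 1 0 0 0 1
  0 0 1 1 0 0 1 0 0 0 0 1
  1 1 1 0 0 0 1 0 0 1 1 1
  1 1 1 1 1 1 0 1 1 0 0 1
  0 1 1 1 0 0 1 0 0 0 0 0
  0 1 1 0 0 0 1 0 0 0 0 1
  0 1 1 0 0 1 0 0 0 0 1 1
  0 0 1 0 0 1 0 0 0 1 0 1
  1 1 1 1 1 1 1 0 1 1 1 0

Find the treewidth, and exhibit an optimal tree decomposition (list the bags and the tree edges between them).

Treewidth 4.
One such decomposition:
Bags: B1 = {1, 2, 3, 6, 11}  B2 = {1, 2, 6, 8, 11}  B3 = {1, 2, 5, 6, 11}  B4 = {1, 2, 5, 9, 11}  B5 = {2, 5, 9, 10, 11}  B6 = {0, 2, 5, 6, 11}  B7 = {2, 3, 4, 6, 11}  B8 = {1, 2, 3, 6, 7}
Tree: B1–B2, B2–B3, B3–B4, B4–B5, B3–B6, B1–B7, B1–B8

The largest bag has 5 vertices, giving width 4; this decomposition certifies tw(G) ≤ 4. For the lower bound, the 5 vertices {1, 2, 5, 9, 11} are pairwise adjacent, and any tree decomposition puts a clique entirely inside one bag — forcing width ≥ 4. Combining the bounds, tw(G) = 4.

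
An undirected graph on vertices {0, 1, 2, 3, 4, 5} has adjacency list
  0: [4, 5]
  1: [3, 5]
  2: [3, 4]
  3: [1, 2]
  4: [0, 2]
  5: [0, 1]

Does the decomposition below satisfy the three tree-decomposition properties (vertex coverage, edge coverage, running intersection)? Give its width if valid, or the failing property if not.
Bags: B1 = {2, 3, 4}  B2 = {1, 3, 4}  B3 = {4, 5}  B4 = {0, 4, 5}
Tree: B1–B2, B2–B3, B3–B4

A tree decomposition must satisfy three properties: every vertex lies in some bag; for every edge, both endpoints lie together in some bag; and for every vertex, the bags containing it form a connected subtree. Here edge (1,5) lies in no bag, so the decomposition is invalid.

No — edge (1,5) lies in no bag.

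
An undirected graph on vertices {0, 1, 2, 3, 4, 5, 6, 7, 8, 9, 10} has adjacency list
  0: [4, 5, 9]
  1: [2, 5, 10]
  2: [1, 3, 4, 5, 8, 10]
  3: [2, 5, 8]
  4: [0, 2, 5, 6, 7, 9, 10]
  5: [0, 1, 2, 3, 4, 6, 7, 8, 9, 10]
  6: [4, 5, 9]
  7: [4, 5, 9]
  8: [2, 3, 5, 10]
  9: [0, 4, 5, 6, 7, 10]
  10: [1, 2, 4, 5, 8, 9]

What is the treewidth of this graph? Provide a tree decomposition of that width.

Treewidth 3.
One such decomposition:
Bags: B1 = {2, 4, 5, 10}  B2 = {4, 5, 9, 10}  B3 = {0, 4, 5, 9}  B4 = {1, 2, 5, 10}  B5 = {2, 5, 8, 10}  B6 = {4, 5, 7, 9}  B7 = {2, 3, 5, 8}  B8 = {4, 5, 6, 9}
Tree: B1–B2, B2–B3, B1–B4, B1–B5, B2–B6, B5–B7, B3–B8

The largest bag has 4 vertices, giving width 3; this decomposition certifies tw(G) ≤ 3. Conversely, {2, 5, 8, 10} is a clique of size 4, and the vertices of any clique must share a bag in every tree decomposition; so some bag has ≥ 4 vertices and tw(G) ≥ 3. Hence tw(G) = 3 exactly.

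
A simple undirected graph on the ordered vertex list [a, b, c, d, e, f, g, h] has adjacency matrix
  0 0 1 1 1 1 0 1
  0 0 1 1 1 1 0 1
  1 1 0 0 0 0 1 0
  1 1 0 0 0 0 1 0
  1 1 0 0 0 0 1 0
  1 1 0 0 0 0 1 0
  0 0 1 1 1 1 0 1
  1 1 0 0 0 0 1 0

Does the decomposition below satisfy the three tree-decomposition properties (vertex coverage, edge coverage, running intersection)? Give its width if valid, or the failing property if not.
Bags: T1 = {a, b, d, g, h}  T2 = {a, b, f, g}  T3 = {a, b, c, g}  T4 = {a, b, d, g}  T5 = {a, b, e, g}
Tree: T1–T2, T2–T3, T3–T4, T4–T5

No — bags containing vertex d are not connected in the tree.

A tree decomposition must satisfy three properties: every vertex lies in some bag; for every edge, both endpoints lie together in some bag; and for every vertex, the bags containing it form a connected subtree. Here bags containing vertex d are not connected in the tree, so the decomposition is invalid.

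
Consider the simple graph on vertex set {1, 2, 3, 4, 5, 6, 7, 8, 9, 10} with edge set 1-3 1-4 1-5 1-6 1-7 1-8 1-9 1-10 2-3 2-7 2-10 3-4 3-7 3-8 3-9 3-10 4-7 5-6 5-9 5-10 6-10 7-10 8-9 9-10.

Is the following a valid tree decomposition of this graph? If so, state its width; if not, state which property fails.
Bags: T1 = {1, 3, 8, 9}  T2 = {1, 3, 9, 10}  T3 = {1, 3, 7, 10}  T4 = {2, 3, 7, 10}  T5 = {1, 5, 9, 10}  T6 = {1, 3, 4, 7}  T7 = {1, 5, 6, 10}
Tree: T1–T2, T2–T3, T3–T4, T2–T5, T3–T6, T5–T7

Checking the three conditions: (i) the bags cover all of {1, 2, 3, 4, 5, 6, 7, 8, 9, 10}; (ii) for each edge, some bag contains both endpoints; (iii) the bags containing any fixed vertex form a subtree. All hold, so the decomposition is valid with width 4 − 1 = 3.

Yes; width 3.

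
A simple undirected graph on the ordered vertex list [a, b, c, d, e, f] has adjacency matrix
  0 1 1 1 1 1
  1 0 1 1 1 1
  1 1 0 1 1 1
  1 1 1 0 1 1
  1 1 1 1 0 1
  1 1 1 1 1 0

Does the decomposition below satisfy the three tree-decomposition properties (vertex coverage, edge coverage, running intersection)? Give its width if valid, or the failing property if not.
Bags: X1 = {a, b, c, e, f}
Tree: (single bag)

A tree decomposition must satisfy three properties: every vertex lies in some bag; for every edge, both endpoints lie together in some bag; and for every vertex, the bags containing it form a connected subtree. Here vertex d appears in no bag, so the decomposition is invalid.

No — vertex d appears in no bag.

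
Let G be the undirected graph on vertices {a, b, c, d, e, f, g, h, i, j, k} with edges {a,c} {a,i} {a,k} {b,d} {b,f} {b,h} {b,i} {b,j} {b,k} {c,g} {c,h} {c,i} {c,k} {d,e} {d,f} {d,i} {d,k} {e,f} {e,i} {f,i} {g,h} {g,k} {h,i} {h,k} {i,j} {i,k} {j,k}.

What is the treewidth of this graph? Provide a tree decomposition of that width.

Treewidth 3.
One such decomposition:
Bags: B1 = {b, i, j, k}  B2 = {b, h, i, k}  B3 = {c, h, i, k}  B4 = {b, d, i, k}  B5 = {a, c, i, k}  B6 = {b, d, f, i}  B7 = {c, g, h, k}  B8 = {d, e, f, i}
Tree: B1–B2, B2–B3, B2–B4, B3–B5, B4–B6, B3–B7, B6–B8

Each bag holds 4 vertices, so the decomposition has width 3, which upper-bounds the treewidth. For the lower bound, the 4 vertices {c, g, h, k} are pairwise adjacent, and any tree decomposition puts a clique entirely inside one bag — forcing width ≥ 3. Hence tw(G) = 3 exactly.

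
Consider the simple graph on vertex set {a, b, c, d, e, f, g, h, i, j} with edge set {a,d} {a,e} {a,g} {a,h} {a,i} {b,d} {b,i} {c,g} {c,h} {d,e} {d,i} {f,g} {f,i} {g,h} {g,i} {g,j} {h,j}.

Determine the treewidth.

2

A width-2 tree decomposition is:
Bags: B1 = {f, g, i}  B2 = {a, g, i}  B3 = {a, g, h}  B4 = {a, d, i}  B5 = {g, h, j}  B6 = {b, d, i}  B7 = {a, d, e}  B8 = {c, g, h}
Tree: B1–B2, B2–B3, B2–B4, B3–B5, B4–B6, B4–B7, B5–B8
The largest bag has 3 vertices, giving width 2; this decomposition certifies tw(G) ≤ 2. Conversely, {a, d, e} is a clique of size 3, and the vertices of any clique must share a bag in every tree decomposition; so some bag has ≥ 3 vertices and tw(G) ≥ 2. Hence tw(G) = 2 exactly.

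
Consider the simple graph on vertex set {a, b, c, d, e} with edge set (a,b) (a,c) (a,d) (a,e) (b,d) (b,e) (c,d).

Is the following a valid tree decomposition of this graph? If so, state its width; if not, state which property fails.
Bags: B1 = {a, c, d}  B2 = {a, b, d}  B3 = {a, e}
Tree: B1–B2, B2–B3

No — edge (b,e) lies in no bag.

A tree decomposition must satisfy three properties: every vertex lies in some bag; for every edge, both endpoints lie together in some bag; and for every vertex, the bags containing it form a connected subtree. Here edge (b,e) lies in no bag, so the decomposition is invalid.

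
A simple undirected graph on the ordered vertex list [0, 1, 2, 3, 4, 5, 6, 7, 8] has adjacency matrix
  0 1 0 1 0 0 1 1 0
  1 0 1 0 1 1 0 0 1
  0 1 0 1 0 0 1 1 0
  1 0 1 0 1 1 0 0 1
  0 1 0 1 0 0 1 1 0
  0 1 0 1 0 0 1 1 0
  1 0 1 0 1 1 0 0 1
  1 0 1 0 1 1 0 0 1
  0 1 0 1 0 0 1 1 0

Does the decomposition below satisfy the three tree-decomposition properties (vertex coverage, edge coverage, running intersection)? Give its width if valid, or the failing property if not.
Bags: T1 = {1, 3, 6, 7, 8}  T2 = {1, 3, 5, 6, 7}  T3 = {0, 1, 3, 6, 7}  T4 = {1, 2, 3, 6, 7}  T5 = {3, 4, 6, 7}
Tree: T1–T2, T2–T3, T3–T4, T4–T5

No — edge (1,4) lies in no bag.

A tree decomposition must satisfy three properties: every vertex lies in some bag; for every edge, both endpoints lie together in some bag; and for every vertex, the bags containing it form a connected subtree. Here edge (1,4) lies in no bag, so the decomposition is invalid.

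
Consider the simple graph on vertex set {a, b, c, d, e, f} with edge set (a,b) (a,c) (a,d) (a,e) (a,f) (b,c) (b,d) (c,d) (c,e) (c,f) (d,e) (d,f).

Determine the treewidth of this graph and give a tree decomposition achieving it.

The largest bag has 4 vertices, giving width 3; this decomposition certifies tw(G) ≤ 3. On the other hand G contains the 4-clique {a, c, d, e}. A clique must lie in a single bag of any decomposition, so no decomposition can have width below 3. Combining the bounds, tw(G) = 3.

Treewidth 3.
Bags: B1 = {a, b, c, d}  B2 = {a, c, d, e}  B3 = {a, c, d, f}
Tree: B1–B2, B1–B3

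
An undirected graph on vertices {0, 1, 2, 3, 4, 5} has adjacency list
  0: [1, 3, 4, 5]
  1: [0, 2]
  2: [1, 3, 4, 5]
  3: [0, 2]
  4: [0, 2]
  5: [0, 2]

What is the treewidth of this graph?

2

A width-2 tree decomposition is:
Bags: B1 = {0, 2, 4}  B2 = {0, 2, 3}  B3 = {0, 2, 5}  B4 = {0, 1, 2}
Tree: B1–B2, B2–B3, B3–B4
The largest bag has 3 vertices, giving width 2; this decomposition certifies tw(G) ≤ 2. For the lower bound, G contains the cycle 4–2–3–0–4, so G is not a forest; only forests have treewidth ≤ 1, hence tw(G) ≥ 2. The upper and lower bounds meet at 2, so that is the treewidth.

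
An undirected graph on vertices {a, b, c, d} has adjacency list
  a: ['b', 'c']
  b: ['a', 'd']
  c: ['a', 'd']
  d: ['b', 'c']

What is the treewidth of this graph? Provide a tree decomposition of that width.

Treewidth 2.
Bags: B1 = {a, b, d}  B2 = {a, c, d}
Tree: B1–B2

The largest bag has 3 vertices, giving width 2; this decomposition certifies tw(G) ≤ 2. Since d–b–a–c–d is a cycle in G, G is not acyclic. Forests are exactly the graphs of treewidth ≤ 1, so tw(G) ≥ 2. Therefore the treewidth is 2.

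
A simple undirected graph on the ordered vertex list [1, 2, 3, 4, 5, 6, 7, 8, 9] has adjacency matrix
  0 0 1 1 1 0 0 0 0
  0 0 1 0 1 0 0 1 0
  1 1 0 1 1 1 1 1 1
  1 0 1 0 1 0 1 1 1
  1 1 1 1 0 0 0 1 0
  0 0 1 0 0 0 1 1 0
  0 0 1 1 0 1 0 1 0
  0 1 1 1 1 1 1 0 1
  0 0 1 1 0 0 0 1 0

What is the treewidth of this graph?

A width-3 tree decomposition is:
Bags: B1 = {3, 4, 5, 8}  B2 = {2, 3, 5, 8}  B3 = {3, 4, 7, 8}  B4 = {3, 6, 7, 8}  B5 = {1, 3, 4, 5}  B6 = {3, 4, 8, 9}
Tree: B1–B2, B1–B3, B3–B4, B1–B5, B3–B6
Every bag has size at most 4, so the width is 4 − 1 = 3 and tw(G) ≤ 3. Conversely, {2, 3, 5, 8} is a clique of size 4, and the vertices of any clique must share a bag in every tree decomposition; so some bag has ≥ 4 vertices and tw(G) ≥ 3. Hence tw(G) = 3 exactly.

3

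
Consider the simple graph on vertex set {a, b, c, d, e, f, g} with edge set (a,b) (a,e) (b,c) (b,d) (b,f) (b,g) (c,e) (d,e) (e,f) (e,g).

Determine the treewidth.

A width-2 tree decomposition is:
Bags: B1 = {b, c, e}  B2 = {b, e, g}  B3 = {a, b, e}  B4 = {b, d, e}  B5 = {b, e, f}
Tree: B1–B2, B2–B3, B3–B4, B4–B5
Every bag has size at most 3, so the width is 3 − 1 = 2 and tw(G) ≤ 2. For the lower bound, G contains the cycle e–c–b–g–e, so G is not a forest; only forests have treewidth ≤ 1, hence tw(G) ≥ 2. Combining the bounds, tw(G) = 2.

2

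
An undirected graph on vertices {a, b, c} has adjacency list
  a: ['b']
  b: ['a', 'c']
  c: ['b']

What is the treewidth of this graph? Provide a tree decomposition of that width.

The largest bag has 2 vertices, giving width 1; this decomposition certifies tw(G) ≤ 1. G has an edge, so its treewidth is at least 1. Therefore the treewidth is 1.

Treewidth 1.
Bags: B1 = {b, c}  B2 = {a, b}
Tree: B1–B2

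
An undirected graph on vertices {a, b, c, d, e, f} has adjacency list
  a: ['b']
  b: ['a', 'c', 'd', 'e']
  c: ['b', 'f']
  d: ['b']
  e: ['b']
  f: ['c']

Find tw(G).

A width-1 tree decomposition is:
Bags: B1 = {b, c}  B2 = {b, e}  B3 = {c, f}  B4 = {a, b}  B5 = {b, d}
Tree: B1–B2, B1–B3, B1–B4, B1–B5
Each bag holds 2 vertices, so the decomposition has width 1, which upper-bounds the treewidth. Any graph with an edge has treewidth ≥ 1, and G has the edge c–b. The upper and lower bounds meet at 1, so that is the treewidth.

1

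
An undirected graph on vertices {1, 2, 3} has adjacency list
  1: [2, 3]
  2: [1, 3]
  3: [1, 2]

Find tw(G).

A width-2 tree decomposition is:
Bags: B1 = {1, 2, 3}
Tree: (single bag)
A single bag containing all 3 vertices is trivially a valid decomposition of width 2. For the lower bound, the 3 vertices {1, 2, 3} are pairwise adjacent, and any tree decomposition puts a clique entirely inside one bag — forcing width ≥ 2. Combining the bounds, tw(G) = 2.

2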